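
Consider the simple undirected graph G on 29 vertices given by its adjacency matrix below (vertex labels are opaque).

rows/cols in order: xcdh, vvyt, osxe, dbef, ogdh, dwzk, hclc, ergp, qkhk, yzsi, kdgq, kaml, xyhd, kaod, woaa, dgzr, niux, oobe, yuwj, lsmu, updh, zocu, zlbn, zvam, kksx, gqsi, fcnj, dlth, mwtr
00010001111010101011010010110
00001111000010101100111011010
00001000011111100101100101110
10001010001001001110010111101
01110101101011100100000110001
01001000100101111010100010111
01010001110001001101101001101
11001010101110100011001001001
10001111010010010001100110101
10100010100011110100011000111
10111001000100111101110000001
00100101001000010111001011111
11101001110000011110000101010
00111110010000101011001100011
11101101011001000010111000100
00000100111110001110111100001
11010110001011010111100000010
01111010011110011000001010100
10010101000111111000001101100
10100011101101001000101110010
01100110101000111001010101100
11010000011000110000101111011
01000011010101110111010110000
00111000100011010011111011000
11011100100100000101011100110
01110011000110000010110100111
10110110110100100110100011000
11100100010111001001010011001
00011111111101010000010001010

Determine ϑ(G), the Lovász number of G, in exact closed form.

sqrt(29)

Vertex kaod has 14 neighbors: osxe, dbef, ogdh, dwzk, hclc, yzsi, woaa, niux, yuwj, lsmu, zlbn, zvam, dlth, mwtr.
deg(ogdh) = 14; N(ogdh) = {vvyt, osxe, dbef, dwzk, ergp, qkhk, kdgq, xyhd, kaod, woaa, oobe, zvam, kksx, mwtr}.
Vertex qkhk has 14 neighbors: xcdh, ogdh, dwzk, hclc, ergp, yzsi, xyhd, dgzr, lsmu, updh, zvam, kksx, fcnj, mwtr.
Vertex yuwj has 14 neighbors: xcdh, dbef, dwzk, ergp, kaml, xyhd, kaod, woaa, dgzr, niux, zlbn, zvam, gqsi, fcnj.
Regular of degree 14 on 29 vertices: strongly regular (29,14,6,7).
The 3 distinct eigenvalues: [14.0, 2.1926, -3.1926].
Lovász (edge-transitive): ϑ = −29·(-sqrt(29)/2 - 1/2)/((14)−(-sqrt(29)/2 - 1/2)) = sqrt(29).
= 5.38516… (decimal).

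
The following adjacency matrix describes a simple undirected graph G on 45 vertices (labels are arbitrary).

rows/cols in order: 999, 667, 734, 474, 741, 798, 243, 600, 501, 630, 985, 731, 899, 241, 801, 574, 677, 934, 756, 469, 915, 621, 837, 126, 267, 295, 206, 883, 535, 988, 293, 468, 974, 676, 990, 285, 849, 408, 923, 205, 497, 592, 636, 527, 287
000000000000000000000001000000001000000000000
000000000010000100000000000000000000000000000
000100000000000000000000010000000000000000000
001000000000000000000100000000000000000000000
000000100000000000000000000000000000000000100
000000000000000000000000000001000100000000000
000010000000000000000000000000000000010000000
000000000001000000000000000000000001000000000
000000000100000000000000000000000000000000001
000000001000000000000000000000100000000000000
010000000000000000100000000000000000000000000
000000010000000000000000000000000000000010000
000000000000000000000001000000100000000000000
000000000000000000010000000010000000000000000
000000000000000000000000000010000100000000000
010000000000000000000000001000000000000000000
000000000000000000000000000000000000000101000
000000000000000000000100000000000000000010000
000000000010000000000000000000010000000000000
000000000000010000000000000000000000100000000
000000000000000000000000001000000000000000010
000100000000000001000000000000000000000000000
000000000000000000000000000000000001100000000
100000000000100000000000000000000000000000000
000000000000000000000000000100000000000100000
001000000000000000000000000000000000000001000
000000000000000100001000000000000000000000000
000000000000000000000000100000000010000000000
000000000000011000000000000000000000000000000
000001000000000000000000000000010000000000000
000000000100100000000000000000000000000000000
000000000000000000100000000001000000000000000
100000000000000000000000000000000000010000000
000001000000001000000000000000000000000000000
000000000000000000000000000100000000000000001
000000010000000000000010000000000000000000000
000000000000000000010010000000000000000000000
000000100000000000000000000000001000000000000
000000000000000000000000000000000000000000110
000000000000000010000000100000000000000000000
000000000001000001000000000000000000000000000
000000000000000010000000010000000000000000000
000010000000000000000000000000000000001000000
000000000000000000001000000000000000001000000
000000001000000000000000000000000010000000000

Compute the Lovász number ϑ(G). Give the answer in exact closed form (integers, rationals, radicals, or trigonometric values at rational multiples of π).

deg(574) = 2; N(574) = {667, 206}.
Vertex 677 has 2 neighbors: 205, 592.
Vertex 592 has 2 neighbors: 677, 295.
N(837) = {285, 849}, |N(837)| = 2.
Regular of degree 2 on 45 vertices: connected 2-regular on 45 ⇒ C_{45}.
Distinct eigenvalues (to 3 d.p.): [2.0, 1.981, 1.923, 1.827, 1.696, 1.532, 1.338, 1.118, 0.877, 0.618, 0.347, 0.07, -0.209, -0.484, -0.749, -1.0, -1.231, -1.439, -1.618, -1.766, -1.879, -1.956, -1.995].
λ_max=2, λ_min=-2*cos(pi/45); ϑ = −45·λ_min/(λ_max−λ_min) = 45*cos(pi/45)/(cos(pi/45) + 1).
ϑ(G) ≈ 22.47256215.
α=22, χ(Ḡ)=23; ϑ=45*cos(pi/45)/(cos(pi/45) + 1) lies between (both strict).

45*cos(pi/45)/(cos(pi/45) + 1)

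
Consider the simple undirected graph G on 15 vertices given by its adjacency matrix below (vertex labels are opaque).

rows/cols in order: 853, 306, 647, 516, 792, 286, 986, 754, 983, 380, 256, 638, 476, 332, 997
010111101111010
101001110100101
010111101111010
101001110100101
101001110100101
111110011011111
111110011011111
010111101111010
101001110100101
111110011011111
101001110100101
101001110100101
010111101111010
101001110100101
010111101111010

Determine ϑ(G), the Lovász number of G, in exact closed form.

N(256) = {853, 647, 286, 986, 754, 380, 476, 997}, |N(256)| = 8.
deg(332) = 8; N(332) = {853, 647, 286, 986, 754, 380, 476, 997}.
deg(380) = 12; N(380) = {853, 306, 647, 516, 792, 754, 983, 256, 638, 476, 332, 997}.
N(647) = {306, 516, 792, 286, 986, 983, 380, 256, 638, 332}, |N(647)| = 10.
3 parts of sizes [7, 5, 3]; α(G) = 7 = ϑ (perfect).
Numerically 7.000000.
7 ≤ 7 ≤ 7: collapsed.

7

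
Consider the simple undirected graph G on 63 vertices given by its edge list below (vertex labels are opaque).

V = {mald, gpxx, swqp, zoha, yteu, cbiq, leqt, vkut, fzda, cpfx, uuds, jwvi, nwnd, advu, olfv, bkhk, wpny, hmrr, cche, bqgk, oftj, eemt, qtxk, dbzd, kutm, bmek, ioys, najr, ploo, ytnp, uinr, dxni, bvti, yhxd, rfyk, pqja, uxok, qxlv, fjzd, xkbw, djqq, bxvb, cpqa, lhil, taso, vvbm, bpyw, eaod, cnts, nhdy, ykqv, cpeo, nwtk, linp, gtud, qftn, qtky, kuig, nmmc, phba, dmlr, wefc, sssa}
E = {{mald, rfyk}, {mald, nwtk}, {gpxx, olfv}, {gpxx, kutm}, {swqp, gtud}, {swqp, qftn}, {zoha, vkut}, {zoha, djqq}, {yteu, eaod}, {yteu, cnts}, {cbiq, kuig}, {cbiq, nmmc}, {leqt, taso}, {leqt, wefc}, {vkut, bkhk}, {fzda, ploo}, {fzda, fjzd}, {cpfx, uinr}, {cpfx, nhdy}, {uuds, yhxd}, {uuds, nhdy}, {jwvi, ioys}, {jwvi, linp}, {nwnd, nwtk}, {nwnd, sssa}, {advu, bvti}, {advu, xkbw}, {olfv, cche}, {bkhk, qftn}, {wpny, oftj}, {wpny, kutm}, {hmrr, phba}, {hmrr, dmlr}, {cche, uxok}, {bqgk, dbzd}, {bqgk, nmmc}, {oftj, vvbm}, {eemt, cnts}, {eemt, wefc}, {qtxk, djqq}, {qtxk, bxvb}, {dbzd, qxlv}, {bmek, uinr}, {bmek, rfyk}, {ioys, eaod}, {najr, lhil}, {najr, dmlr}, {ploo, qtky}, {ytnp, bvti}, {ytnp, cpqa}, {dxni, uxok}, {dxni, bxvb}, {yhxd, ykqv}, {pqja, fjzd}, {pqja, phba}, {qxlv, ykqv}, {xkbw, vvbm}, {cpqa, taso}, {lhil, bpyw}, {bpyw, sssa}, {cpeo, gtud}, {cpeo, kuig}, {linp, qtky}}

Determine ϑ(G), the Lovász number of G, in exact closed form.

deg(eemt) = 2; N(eemt) = {cnts, wefc}.
Vertex oftj has 2 neighbors: wpny, vvbm.
Vertex zoha has 2 neighbors: vkut, djqq.
N(cche) = {olfv, uxok}, |N(cche)| = 2.
deg(v) = 2 for all v (|V|=63); this is C_{63}, the 63-cycle.
A has 32 distinct eigenvalues ≈ [2.0, 1.990062, 1.960345, 1.911146, 1.842952, 1.756443, 1.652478, 1.532089, 1.396474, 1.24698, 1.085093, 0.912421, 0.730682, 0.541681, 0.347296, 0.14946, -0.049861, -0.248687, -0.445042, -0.636973, -0.822574, -1.0, -1.167487, -1.323372, -1.466104, -1.594265, -1.706582, -1.801938, -1.879385, -1.938155, -1.977662, -1.997514].
Lovász: ϑ = −63(-2*cos(pi/63))/(2+-(-1)*2*cos(pi/63)) = 63*cos(pi/63)/(cos(pi/63) + 1).
ϑ(G) ≈ 31.480409333.
Sandwich: α(G)=31 ≤ ϑ(G)=63*cos(pi/63)/(cos(pi/63) + 1) ≤ χ(Ḡ)=32 (both strict).

63*cos(pi/63)/(cos(pi/63) + 1)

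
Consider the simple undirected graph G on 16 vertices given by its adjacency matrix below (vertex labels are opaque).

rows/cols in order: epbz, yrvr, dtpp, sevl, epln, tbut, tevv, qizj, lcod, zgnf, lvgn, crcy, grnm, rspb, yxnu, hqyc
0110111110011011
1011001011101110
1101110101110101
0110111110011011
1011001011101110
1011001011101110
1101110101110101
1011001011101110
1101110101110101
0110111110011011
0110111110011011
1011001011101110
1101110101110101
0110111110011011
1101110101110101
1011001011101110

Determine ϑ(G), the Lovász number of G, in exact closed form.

6

deg(tbut) = 10; N(tbut) = {epbz, dtpp, sevl, tevv, lcod, zgnf, lvgn, grnm, rspb, yxnu}.
Vertex crcy has 10 neighbors: epbz, dtpp, sevl, tevv, lcod, zgnf, lvgn, grnm, rspb, yxnu.
Vertex lcod has 11 neighbors: epbz, yrvr, sevl, epln, tbut, qizj, zgnf, lvgn, crcy, rspb, hqyc.
Vertex sevl has 11 neighbors: yrvr, dtpp, epln, tbut, tevv, qizj, lcod, crcy, grnm, yxnu, hqyc.
K_{6,5,5} (perfect); ϑ(G) = α(G) = max{6,5,5} = 6.
≈ 6.0000 (to 4 d.p.).
α=6, χ(Ḡ)=6; ϑ=6 lies between (collapsed).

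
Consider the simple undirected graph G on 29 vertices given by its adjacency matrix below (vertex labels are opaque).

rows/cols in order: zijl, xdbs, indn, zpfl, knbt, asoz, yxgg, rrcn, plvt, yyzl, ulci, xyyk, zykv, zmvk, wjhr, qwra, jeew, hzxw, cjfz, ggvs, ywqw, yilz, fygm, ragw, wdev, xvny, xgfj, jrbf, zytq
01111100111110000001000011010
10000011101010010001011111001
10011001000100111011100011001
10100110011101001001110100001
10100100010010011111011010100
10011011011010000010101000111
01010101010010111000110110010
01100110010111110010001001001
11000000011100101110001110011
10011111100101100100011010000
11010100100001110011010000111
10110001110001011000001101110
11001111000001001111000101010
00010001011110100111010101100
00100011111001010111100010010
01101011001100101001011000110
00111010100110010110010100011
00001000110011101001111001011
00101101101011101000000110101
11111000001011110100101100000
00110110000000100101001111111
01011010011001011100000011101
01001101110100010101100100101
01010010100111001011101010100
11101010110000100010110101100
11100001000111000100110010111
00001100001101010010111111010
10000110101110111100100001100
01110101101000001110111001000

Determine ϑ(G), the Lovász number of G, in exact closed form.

deg(wjhr) = 14; N(wjhr) = {indn, yxgg, rrcn, plvt, yyzl, ulci, zmvk, qwra, hzxw, cjfz, ggvs, ywqw, wdev, jrbf}.
N(ragw) = {xdbs, zpfl, yxgg, plvt, xyyk, zykv, zmvk, jeew, cjfz, ggvs, ywqw, fygm, wdev, xgfj}, |N(ragw)| = 14.
N(ywqw) = {indn, zpfl, asoz, yxgg, wjhr, hzxw, ggvs, fygm, ragw, wdev, xvny, xgfj, jrbf, zytq}, |N(ywqw)| = 14.
deg(yyzl) = 14; N(yyzl) = {zijl, zpfl, knbt, asoz, yxgg, rrcn, plvt, xyyk, zmvk, wjhr, hzxw, yilz, fygm, wdev}.
Regular of degree 14 on 29 vertices: strongly regular (29,14,6,7).
Distinct eigenvalues (to 6 d.p.): [14.0, 2.192582, -3.192582].
Lovász: ϑ = −29(-sqrt(29)/2 - 1/2)/(14+-(-sqrt(29)/2 - 1/2)) = sqrt(29).
ϑ(G) ≈ 5.38516481.

sqrt(29)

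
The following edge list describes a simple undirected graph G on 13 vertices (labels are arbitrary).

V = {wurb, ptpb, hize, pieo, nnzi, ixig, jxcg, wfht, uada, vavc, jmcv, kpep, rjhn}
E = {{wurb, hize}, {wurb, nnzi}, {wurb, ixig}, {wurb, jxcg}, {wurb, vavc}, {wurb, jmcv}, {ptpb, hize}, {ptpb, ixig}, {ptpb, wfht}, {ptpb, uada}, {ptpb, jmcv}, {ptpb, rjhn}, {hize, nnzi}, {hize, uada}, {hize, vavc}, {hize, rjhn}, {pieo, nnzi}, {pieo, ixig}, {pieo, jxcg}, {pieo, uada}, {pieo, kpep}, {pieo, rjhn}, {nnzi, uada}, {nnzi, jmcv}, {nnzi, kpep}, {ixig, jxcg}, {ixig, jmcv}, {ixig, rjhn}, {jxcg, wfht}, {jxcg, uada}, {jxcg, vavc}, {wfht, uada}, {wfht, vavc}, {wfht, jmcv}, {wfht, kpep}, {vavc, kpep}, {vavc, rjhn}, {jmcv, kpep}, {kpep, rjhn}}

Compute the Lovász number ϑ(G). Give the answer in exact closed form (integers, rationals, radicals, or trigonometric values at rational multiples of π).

sqrt(13)

Vertex uada has 6 neighbors: ptpb, hize, pieo, nnzi, jxcg, wfht.
Vertex pieo has 6 neighbors: nnzi, ixig, jxcg, uada, kpep, rjhn.
N(hize) = {wurb, ptpb, nnzi, uada, vavc, rjhn}, |N(hize)| = 6.
N(kpep) = {pieo, nnzi, wfht, vavc, jmcv, rjhn}, |N(kpep)| = 6.
Regular of degree 6 on 13 vertices: strongly regular (13,6,2,3).
Distinct eigenvalues (to 4 d.p.): [6.0, 1.3028, -2.3028].
ϑ = −N·λ_min/(λ_max−λ_min) = −13·(-sqrt(13)/2 - 1/2)/(6−(-sqrt(13)/2 - 1/2)) = sqrt(13).
= 3.6055513… (decimal).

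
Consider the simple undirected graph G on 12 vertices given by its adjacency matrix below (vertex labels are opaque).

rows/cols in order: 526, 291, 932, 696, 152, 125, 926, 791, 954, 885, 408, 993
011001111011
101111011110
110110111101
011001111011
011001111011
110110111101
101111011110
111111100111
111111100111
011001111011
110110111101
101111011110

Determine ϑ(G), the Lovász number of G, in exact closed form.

deg(791) = 10; N(791) = {526, 291, 932, 696, 152, 125, 926, 885, 408, 993}.
Vertex 993 has 9 neighbors: 526, 932, 696, 152, 125, 791, 954, 885, 408.
N(926) = {526, 932, 696, 152, 125, 791, 954, 885, 408}, |N(926)| = 9.
deg(125) = 9; N(125) = {526, 291, 696, 152, 926, 791, 954, 885, 993}.
G = K_{4,3,3,2}: α = 4 = χ(Ḡ), so ϑ = 4.
≈ 4.00000000 (to 8 d.p.).
4 ≤ 4 ≤ 4: collapsed.

4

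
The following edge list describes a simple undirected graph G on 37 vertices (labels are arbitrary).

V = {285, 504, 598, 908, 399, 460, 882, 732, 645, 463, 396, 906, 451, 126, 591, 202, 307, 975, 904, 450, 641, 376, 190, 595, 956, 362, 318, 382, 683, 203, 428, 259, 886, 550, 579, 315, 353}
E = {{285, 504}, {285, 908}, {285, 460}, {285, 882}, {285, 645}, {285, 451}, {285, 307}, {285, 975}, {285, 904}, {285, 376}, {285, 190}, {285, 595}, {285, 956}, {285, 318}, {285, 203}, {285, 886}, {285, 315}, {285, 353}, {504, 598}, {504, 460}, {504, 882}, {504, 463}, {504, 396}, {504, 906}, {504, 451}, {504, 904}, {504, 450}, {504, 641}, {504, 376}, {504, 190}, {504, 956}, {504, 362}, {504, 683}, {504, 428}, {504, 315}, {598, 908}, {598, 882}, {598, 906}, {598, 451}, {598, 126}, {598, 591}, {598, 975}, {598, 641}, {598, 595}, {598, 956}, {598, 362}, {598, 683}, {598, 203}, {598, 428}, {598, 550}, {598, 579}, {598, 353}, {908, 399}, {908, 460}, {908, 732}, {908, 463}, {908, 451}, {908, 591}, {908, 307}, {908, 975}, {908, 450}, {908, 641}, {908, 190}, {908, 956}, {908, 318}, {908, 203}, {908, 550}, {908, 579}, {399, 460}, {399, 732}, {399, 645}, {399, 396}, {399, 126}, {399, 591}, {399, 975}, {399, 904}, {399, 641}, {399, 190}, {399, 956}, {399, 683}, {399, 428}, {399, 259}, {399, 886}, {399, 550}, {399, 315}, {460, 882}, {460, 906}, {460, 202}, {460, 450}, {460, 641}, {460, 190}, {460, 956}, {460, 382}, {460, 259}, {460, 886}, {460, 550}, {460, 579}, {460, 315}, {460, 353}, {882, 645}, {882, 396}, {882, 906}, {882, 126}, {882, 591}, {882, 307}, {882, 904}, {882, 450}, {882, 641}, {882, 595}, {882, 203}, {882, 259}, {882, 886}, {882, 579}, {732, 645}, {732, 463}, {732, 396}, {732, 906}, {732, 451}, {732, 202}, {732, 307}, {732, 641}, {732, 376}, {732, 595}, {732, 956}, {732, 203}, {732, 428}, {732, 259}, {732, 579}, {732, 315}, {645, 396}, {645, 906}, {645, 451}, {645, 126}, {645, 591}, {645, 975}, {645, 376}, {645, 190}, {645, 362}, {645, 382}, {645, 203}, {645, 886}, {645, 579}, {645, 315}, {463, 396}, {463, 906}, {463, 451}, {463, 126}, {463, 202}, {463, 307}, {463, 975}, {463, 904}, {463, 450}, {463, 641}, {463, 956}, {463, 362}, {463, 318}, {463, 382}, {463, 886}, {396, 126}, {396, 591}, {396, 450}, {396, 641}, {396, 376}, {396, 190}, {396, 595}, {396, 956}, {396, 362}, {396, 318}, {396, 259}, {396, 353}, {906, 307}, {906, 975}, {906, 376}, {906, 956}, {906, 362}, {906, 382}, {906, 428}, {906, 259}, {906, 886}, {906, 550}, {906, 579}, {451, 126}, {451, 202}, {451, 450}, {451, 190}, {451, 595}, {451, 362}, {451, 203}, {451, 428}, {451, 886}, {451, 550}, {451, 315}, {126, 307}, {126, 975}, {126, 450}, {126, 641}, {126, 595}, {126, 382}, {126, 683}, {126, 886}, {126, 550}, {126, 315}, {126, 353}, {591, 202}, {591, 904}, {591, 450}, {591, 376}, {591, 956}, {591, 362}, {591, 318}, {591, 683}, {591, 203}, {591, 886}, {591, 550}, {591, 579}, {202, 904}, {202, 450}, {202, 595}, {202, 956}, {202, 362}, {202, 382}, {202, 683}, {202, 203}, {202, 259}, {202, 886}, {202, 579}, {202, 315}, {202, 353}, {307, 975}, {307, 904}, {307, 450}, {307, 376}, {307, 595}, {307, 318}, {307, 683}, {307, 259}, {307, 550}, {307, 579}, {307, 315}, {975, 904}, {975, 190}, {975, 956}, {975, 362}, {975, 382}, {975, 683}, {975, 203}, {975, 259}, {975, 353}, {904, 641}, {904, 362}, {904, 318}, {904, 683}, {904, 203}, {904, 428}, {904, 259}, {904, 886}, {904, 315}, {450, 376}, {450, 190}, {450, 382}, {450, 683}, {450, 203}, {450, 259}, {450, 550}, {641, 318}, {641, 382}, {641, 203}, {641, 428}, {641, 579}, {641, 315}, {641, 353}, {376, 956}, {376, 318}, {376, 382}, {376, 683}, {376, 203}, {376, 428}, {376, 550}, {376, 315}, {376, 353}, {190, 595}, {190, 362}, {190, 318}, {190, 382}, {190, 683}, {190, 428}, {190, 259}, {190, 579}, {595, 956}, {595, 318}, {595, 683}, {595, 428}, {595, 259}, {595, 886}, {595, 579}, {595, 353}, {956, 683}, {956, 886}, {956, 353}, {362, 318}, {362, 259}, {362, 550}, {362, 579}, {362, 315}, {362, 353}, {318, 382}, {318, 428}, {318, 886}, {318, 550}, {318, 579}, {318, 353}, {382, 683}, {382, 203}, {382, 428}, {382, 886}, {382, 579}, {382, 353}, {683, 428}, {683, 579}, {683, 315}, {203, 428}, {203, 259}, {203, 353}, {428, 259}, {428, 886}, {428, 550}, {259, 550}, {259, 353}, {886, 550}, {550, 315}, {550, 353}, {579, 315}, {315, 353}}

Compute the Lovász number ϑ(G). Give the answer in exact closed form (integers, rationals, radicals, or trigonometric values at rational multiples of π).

Vertex 428 has 18 neighbors: 504, 598, 399, 732, 906, 451, 904, 641, 376, 190, 595, 318, 382, 683, 203, 259, 886, 550.
Vertex 460 has 18 neighbors: 285, 504, 908, 399, 882, 906, 202, 450, 641, 190, 956, 382, 259, 886, 550, 579, 315, 353.
N(259) = {399, 460, 882, 732, 396, 906, 202, 307, 975, 904, 450, 190, 595, 362, 203, 428, 550, 353}, |N(259)| = 18.
Vertex 318 has 18 neighbors: 285, 908, 463, 396, 591, 307, 904, 641, 376, 190, 595, 362, 382, 428, 886, 550, 579, 353.
deg(v) = 18 for all v (|V|=37); Paley(37): SR with (k,λ,μ)=(18,8,9).
Distinct eigenvalues (to 5 d.p.): [18.0, 2.54138, -3.54138].
ϑ = −N·λ_min/(λ_max−λ_min) = −37·(-sqrt(37)/2 - 1/2)/(18−(-sqrt(37)/2 - 1/2)) = sqrt(37).
= 6.0828… (decimal).

sqrt(37)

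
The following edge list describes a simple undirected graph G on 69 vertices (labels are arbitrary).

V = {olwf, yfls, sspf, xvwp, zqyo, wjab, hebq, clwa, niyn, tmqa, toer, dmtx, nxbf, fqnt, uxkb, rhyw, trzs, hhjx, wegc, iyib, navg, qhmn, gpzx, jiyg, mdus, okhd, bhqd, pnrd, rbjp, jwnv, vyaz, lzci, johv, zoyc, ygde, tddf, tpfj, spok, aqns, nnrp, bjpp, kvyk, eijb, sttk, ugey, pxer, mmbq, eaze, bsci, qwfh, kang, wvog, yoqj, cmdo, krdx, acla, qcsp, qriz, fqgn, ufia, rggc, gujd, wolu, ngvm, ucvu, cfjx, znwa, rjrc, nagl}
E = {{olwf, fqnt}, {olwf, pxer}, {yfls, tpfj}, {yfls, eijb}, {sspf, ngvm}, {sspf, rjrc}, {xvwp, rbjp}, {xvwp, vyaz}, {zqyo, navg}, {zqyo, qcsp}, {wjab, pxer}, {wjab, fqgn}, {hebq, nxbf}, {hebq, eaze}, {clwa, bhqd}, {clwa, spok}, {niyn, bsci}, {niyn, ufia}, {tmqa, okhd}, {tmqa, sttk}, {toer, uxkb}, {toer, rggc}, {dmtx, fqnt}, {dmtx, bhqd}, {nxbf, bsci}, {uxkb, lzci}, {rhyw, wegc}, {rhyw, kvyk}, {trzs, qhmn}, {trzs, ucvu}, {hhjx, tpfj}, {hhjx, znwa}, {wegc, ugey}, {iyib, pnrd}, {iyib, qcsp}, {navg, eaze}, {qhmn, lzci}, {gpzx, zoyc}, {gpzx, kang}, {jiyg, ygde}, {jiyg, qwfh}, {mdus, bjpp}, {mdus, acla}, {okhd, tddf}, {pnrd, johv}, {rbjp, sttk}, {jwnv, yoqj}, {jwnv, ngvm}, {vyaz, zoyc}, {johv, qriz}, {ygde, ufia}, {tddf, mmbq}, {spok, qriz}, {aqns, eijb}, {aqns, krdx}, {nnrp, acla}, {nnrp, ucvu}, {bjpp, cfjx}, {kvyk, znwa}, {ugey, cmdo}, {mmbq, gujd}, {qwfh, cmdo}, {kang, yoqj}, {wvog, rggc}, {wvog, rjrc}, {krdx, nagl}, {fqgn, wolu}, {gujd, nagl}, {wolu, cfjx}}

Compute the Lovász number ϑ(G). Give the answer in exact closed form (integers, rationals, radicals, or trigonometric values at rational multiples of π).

Vertex wjab has 2 neighbors: pxer, fqgn.
N(wvog) = {rggc, rjrc}, |N(wvog)| = 2.
Vertex yfls has 2 neighbors: tpfj, eijb.
deg(nagl) = 2; N(nagl) = {krdx, gujd}.
2-regular, N=69; a single 69-cycle (edge-transitive).
spec(A) ≈ [2.0, 1.992, 1.967, 1.926, 1.869, 1.796, 1.709, 1.607, 1.492, 1.365, 1.227, 1.078, 0.92, 0.755, 0.583, 0.407, 0.227, 0.046, -0.136, -0.317, -0.496, -0.67, -0.838, -1.0, -1.153, -1.297, -1.43, -1.551, -1.66, -1.754, -1.834, -1.899, -1.948, -1.981, -1.998] (distinct, 3 d.p.).
−69·(-2*cos(pi/69)) / ((2)−(-2*cos(pi/69))) = 69*cos(pi/69)/(cos(pi/69) + 1) = ϑ(G).
= 34.48211410… (decimal).
Lovász sandwich 34 ≤ 69*cos(pi/69)/(cos(pi/69) + 1) ≤ 35: both strict.

69*cos(pi/69)/(cos(pi/69) + 1)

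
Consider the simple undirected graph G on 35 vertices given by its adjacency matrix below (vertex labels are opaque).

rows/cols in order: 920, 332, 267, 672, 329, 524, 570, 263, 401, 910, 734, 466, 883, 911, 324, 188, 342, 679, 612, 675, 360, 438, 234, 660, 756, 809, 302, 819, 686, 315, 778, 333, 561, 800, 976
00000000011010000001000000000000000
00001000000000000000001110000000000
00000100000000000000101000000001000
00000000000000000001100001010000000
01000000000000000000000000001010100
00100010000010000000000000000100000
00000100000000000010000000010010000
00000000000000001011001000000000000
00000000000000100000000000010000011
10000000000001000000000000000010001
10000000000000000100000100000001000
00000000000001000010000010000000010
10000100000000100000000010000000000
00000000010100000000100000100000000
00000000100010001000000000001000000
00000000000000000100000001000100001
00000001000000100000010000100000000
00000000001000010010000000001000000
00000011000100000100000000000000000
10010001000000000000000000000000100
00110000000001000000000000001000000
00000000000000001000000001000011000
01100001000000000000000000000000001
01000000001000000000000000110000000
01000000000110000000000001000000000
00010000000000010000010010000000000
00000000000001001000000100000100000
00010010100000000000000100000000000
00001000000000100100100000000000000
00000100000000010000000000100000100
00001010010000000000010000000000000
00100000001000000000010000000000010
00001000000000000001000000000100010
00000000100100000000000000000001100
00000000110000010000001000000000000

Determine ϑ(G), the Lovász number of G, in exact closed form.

N(401) = {324, 819, 800, 976}, |N(401)| = 4.
Vertex 263 has 4 neighbors: 342, 612, 675, 234.
deg(800) = 4; N(800) = {401, 466, 333, 561}.
N(883) = {920, 524, 324, 756}, |N(883)| = 4.
35-vertex 4-regular graph: Kneser K(7,3) on C(7,3)=35 vertices.
A has 4 distinct eigenvalues ≈ [4.0, 2.0, -1.0, -3.0].
ϑ = −N·λ_min/(λ_max−λ_min) = −35·(-3)/(4−(-3)) = 15.
= 15.00000000… (decimal).

15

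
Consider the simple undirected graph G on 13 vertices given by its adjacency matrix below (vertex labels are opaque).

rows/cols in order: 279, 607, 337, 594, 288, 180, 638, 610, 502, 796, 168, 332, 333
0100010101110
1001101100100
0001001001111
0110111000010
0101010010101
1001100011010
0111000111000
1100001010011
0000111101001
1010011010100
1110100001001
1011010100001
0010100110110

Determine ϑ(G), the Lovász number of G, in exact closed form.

sqrt(13)

Vertex 168 has 6 neighbors: 279, 607, 337, 288, 796, 333.
deg(337) = 6; N(337) = {594, 638, 796, 168, 332, 333}.
N(180) = {279, 594, 288, 502, 796, 332}, |N(180)| = 6.
Vertex 594 has 6 neighbors: 607, 337, 288, 180, 638, 332.
Regular of degree 6 on 13 vertices: strongly regular (13,6,2,3).
Distinct eigenvalues (to 5 d.p.): [6.0, 1.30278, -2.30278].
λ_max=6, λ_min=-sqrt(13)/2 - 1/2; ϑ = −13·λ_min/(λ_max−λ_min) = sqrt(13).
ϑ(G) ≈ 3.605551.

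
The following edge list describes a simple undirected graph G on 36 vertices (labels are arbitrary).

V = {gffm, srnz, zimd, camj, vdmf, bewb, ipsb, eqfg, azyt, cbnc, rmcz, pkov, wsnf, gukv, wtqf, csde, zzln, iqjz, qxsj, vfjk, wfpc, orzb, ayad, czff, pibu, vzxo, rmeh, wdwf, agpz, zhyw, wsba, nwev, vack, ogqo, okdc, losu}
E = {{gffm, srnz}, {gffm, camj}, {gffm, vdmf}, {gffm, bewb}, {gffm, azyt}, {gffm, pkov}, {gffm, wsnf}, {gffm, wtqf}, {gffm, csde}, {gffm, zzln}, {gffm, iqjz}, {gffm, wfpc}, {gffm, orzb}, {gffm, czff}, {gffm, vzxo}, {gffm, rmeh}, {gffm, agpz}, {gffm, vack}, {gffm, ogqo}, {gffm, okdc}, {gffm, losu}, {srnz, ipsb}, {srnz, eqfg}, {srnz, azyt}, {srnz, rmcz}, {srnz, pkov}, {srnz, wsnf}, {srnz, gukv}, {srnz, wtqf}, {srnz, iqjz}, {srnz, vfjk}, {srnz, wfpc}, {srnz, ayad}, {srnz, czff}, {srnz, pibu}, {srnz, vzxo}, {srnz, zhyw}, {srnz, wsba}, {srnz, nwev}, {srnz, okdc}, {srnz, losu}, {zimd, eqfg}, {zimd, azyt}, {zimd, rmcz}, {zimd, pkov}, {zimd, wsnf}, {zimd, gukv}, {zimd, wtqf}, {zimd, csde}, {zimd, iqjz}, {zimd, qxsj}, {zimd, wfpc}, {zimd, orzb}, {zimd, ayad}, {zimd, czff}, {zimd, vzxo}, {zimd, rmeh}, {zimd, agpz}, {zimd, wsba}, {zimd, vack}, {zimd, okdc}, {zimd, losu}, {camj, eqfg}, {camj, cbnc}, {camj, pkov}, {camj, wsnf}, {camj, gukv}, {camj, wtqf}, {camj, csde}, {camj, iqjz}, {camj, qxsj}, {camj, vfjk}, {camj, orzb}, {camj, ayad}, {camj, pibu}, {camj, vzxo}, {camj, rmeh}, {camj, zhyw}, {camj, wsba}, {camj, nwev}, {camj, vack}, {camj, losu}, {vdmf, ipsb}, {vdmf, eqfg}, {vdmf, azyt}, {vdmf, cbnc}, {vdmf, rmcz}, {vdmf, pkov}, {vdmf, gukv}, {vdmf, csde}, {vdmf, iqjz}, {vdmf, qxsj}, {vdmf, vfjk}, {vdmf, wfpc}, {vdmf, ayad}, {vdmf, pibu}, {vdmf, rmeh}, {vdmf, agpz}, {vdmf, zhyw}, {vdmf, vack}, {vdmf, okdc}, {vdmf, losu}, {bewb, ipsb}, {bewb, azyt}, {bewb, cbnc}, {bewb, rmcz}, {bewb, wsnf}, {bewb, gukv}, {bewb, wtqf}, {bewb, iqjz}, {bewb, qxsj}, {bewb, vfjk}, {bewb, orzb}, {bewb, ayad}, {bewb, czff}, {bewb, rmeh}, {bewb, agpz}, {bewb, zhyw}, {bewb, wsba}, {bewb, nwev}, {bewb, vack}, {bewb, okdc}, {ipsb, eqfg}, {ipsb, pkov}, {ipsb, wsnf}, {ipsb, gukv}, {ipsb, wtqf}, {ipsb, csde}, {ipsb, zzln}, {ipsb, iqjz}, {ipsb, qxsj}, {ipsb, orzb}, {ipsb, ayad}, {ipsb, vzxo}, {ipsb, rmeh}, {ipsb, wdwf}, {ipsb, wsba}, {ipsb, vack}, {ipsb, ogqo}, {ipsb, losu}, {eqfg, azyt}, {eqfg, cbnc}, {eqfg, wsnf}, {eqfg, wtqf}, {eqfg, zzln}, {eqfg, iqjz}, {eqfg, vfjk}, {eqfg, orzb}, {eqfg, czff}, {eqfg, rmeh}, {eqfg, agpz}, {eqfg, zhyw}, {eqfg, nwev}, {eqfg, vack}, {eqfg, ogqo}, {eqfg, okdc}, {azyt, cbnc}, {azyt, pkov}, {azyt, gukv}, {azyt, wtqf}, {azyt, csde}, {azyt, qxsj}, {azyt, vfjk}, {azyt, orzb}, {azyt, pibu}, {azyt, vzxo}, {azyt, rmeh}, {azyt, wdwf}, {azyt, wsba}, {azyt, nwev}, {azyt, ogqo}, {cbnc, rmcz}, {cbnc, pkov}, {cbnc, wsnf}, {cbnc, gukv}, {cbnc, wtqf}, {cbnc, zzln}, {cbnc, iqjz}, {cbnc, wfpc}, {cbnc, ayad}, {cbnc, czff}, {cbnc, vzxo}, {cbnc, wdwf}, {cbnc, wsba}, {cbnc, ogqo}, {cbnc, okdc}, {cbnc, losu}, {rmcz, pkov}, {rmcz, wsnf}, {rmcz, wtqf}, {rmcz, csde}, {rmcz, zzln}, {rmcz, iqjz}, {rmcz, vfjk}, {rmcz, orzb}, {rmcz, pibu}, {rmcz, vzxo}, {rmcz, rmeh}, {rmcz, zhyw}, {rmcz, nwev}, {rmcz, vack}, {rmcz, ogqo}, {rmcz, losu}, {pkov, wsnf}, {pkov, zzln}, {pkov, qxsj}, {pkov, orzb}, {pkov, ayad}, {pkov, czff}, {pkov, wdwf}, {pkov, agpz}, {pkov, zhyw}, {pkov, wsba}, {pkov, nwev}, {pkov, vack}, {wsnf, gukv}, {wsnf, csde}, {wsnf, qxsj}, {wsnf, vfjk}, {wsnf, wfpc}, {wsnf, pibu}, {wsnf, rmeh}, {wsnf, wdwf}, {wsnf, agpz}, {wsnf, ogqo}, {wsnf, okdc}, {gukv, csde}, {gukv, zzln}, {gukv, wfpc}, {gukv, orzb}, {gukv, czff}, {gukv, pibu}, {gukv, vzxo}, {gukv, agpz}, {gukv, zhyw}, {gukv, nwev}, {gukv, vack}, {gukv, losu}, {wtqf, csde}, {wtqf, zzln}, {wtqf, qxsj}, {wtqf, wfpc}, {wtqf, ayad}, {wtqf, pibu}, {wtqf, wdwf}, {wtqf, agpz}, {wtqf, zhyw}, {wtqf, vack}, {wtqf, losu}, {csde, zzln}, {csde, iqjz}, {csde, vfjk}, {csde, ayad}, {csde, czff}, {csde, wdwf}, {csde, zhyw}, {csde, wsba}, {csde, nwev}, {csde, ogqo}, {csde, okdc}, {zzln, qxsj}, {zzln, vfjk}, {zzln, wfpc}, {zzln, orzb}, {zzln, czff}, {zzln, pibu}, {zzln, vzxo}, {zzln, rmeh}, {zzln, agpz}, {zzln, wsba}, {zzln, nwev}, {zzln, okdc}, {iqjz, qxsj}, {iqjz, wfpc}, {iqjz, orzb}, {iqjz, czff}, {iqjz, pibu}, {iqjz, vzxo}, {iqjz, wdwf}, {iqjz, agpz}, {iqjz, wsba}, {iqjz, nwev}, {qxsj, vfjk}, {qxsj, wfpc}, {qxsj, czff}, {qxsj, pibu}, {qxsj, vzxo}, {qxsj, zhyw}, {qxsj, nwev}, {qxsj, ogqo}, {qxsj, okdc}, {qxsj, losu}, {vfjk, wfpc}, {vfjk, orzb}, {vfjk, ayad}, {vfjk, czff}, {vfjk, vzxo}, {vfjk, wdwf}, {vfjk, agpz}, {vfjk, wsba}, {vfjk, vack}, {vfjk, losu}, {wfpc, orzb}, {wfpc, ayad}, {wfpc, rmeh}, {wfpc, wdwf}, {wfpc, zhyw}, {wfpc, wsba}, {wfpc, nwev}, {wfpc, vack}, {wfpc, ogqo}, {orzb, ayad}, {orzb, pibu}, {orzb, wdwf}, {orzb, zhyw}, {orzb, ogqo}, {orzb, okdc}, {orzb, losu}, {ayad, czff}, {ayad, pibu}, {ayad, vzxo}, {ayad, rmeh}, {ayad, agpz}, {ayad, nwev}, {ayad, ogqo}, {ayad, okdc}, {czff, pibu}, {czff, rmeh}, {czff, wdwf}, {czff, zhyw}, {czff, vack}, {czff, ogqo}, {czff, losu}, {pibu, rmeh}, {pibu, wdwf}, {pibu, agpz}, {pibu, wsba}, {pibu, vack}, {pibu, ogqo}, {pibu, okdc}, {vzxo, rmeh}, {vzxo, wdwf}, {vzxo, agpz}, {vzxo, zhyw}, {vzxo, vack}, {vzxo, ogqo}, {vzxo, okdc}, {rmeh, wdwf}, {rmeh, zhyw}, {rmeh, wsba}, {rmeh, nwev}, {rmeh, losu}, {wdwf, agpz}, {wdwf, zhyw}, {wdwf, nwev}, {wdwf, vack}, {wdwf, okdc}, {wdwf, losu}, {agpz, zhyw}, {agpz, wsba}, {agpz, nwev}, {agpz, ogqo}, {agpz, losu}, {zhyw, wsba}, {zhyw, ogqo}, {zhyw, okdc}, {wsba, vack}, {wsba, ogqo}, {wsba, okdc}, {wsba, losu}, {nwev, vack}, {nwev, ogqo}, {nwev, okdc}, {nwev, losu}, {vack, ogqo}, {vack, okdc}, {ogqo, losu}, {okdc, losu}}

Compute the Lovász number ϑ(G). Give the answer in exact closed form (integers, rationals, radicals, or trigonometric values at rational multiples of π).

N(ipsb) = {srnz, vdmf, bewb, eqfg, pkov, wsnf, gukv, wtqf, csde, zzln, iqjz, qxsj, orzb, ayad, vzxo, rmeh, wdwf, wsba, vack, ogqo, losu}, |N(ipsb)| = 21.
Vertex vdmf has 21 neighbors: gffm, ipsb, eqfg, azyt, cbnc, rmcz, pkov, gukv, csde, iqjz, qxsj, vfjk, wfpc, ayad, pibu, rmeh, agpz, zhyw, vack, okdc, losu.
deg(nwev) = 21; N(nwev) = {srnz, camj, bewb, eqfg, azyt, rmcz, pkov, gukv, csde, zzln, iqjz, qxsj, wfpc, ayad, rmeh, wdwf, agpz, vack, ogqo, okdc, losu}.
Vertex iqjz has 21 neighbors: gffm, srnz, zimd, camj, vdmf, bewb, ipsb, eqfg, cbnc, rmcz, csde, qxsj, wfpc, orzb, czff, pibu, vzxo, wdwf, agpz, wsba, nwev.
Every vertex has degree 21 (N=36); Kneser K(9,2) on C(9,2)=36 vertices.
spec(A) ≈ [21.0, 1.0, -6.0] (distinct, 5 d.p.).
With N=36: ϑ(G) = 36·(-1*(-6))/(21−(-6)) = 8.
= 8.000000… (decimal).

8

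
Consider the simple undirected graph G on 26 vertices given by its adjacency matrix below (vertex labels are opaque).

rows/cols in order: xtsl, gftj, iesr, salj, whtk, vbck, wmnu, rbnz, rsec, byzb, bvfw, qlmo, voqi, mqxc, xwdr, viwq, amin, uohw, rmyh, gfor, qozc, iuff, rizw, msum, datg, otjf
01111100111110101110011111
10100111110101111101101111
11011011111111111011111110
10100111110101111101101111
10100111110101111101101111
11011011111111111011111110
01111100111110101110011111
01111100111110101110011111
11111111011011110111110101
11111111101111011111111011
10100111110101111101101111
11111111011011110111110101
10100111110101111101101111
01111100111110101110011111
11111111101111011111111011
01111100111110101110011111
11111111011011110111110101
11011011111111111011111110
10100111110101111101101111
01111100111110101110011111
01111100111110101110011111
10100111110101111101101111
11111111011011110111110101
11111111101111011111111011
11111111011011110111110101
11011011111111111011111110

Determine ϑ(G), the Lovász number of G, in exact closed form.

deg(uohw) = 22; N(uohw) = {xtsl, gftj, salj, whtk, wmnu, rbnz, rsec, byzb, bvfw, qlmo, voqi, mqxc, xwdr, viwq, amin, rmyh, gfor, qozc, iuff, rizw, msum, datg}.
Vertex xwdr has 23 neighbors: xtsl, gftj, iesr, salj, whtk, vbck, wmnu, rbnz, rsec, bvfw, qlmo, voqi, mqxc, viwq, amin, uohw, rmyh, gfor, qozc, iuff, rizw, datg, otjf.
Vertex rmyh has 19 neighbors: xtsl, iesr, vbck, wmnu, rbnz, rsec, byzb, qlmo, mqxc, xwdr, viwq, amin, uohw, gfor, qozc, rizw, msum, datg, otjf.
N(vbck) = {xtsl, gftj, salj, whtk, wmnu, rbnz, rsec, byzb, bvfw, qlmo, voqi, mqxc, xwdr, viwq, amin, rmyh, gfor, qozc, iuff, rizw, msum, datg}, |N(vbck)| = 22.
Complete multipartite on [7, 7, 5, 4, 3]: sandwich collapses at ϑ=7.
ϑ(G) ≈ 7.00000000.
Check 7 ≤ 7 ≤ 7: collapsed.

7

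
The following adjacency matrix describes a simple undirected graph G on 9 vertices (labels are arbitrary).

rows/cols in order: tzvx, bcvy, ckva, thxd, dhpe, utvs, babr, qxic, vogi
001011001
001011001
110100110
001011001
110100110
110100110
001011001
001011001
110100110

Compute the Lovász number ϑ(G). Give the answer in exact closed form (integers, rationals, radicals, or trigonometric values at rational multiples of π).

5

N(tzvx) = {ckva, dhpe, utvs, vogi}, |N(tzvx)| = 4.
deg(ckva) = 5; N(ckva) = {tzvx, bcvy, thxd, babr, qxic}.
N(dhpe) = {tzvx, bcvy, thxd, babr, qxic}, |N(dhpe)| = 5.
deg(babr) = 4; N(babr) = {ckva, dhpe, utvs, vogi}.
2 parts of sizes [5, 4]; α(G) = 5 = ϑ (perfect).
= 5.0000000… (decimal).
5 ≤ 5 ≤ 5: collapsed.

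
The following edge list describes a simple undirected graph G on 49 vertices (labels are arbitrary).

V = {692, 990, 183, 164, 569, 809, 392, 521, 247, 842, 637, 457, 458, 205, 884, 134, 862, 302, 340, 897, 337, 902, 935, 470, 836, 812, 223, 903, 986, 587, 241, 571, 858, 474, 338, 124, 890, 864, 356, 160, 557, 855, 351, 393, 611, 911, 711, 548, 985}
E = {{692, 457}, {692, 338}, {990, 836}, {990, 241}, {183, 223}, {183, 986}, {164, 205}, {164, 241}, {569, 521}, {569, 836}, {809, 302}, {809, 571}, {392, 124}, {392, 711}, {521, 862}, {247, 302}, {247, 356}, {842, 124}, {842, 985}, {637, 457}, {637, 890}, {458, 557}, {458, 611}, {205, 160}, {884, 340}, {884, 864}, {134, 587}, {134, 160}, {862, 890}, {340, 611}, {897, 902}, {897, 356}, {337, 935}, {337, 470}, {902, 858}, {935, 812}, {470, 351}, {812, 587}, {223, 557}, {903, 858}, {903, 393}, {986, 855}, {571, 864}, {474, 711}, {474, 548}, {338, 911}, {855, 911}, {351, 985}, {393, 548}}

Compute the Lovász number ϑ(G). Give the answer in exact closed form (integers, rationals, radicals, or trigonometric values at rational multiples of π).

Vertex 985 has 2 neighbors: 842, 351.
Vertex 393 has 2 neighbors: 903, 548.
deg(637) = 2; N(637) = {457, 890}.
N(241) = {990, 164}, |N(241)| = 2.
2-regular, N=49; this is C_{49}, the 49-cycle.
The 25 distinct eigenvalues: [2.0, 1.98358, 1.93459, 1.85383, 1.74264, 1.60283, 1.4367, 1.24698, 1.03679, 0.80957, 0.56906, 0.3192, 0.0641, -0.19205, -0.44504, -0.69073, -0.92508, -1.14423, -1.3446, -1.52289, -1.67618, -1.80194, -1.89811, -1.96312, -1.99589].
Lovász (edge-transitive): ϑ = −49·(-2*cos(pi/49))/((2)−(-2*cos(pi/49))) = 49*cos(pi/49)/(cos(pi/49) + 1).
≈ 24.4748052 (to 7 d.p.).
24 ≤ 49*cos(pi/49)/(cos(pi/49) + 1) ≤ 25: both strict.

49*cos(pi/49)/(cos(pi/49) + 1)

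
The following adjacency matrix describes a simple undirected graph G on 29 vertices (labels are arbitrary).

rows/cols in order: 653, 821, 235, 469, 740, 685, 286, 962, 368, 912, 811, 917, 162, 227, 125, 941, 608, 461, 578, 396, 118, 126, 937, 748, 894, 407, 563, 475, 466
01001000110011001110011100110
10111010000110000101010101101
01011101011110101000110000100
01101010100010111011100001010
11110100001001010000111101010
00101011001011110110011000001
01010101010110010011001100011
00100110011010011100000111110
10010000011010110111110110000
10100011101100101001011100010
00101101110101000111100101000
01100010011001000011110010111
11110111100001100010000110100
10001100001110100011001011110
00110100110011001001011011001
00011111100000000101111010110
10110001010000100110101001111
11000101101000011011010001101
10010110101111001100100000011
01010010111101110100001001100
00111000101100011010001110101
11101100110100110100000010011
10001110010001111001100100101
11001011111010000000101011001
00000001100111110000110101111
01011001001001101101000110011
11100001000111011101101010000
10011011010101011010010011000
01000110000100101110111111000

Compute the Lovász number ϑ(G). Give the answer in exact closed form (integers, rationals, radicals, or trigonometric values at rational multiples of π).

Vertex 407 has 14 neighbors: 821, 469, 740, 962, 811, 227, 125, 608, 461, 396, 748, 894, 475, 466.
deg(466) = 14; N(466) = {821, 685, 286, 917, 125, 608, 461, 578, 118, 126, 937, 748, 894, 407}.
N(917) = {821, 235, 286, 912, 811, 227, 578, 396, 118, 126, 894, 563, 475, 466}, |N(917)| = 14.
Vertex 475 has 14 neighbors: 653, 469, 740, 286, 962, 912, 917, 227, 941, 608, 578, 126, 894, 407.
deg(v) = 14 for all v (|V|=29); strongly regular (29,14,6,7).
The 3 distinct eigenvalues: [14.0, 2.192582, -3.192582].
ϑ = −N·λ_min/(λ_max−λ_min) = −29·(-sqrt(29)/2 - 1/2)/(14−(-sqrt(29)/2 - 1/2)) = sqrt(29).
= 5.385164807… (decimal).

sqrt(29)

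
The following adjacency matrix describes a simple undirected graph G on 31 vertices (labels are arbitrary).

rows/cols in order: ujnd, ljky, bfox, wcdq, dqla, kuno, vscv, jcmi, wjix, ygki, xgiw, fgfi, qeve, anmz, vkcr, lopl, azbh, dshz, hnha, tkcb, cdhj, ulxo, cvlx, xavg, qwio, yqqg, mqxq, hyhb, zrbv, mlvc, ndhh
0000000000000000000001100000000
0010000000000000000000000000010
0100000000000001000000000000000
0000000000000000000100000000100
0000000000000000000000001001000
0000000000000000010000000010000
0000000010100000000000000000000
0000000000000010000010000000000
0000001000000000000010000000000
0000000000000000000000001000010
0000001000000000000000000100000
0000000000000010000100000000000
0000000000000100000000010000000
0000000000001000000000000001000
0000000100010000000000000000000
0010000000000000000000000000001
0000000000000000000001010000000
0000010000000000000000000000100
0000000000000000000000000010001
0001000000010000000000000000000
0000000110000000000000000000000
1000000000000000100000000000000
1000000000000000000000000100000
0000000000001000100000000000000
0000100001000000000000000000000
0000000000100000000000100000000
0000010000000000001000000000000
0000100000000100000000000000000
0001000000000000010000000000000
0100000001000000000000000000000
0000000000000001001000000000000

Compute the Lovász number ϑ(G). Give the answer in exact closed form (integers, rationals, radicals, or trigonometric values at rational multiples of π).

N(cvlx) = {ujnd, yqqg}, |N(cvlx)| = 2.
Vertex fgfi has 2 neighbors: vkcr, tkcb.
deg(hnha) = 2; N(hnha) = {mqxq, ndhh}.
N(qeve) = {anmz, xavg}, |N(qeve)| = 2.
Regular of degree 2 on 31 vertices: a single 31-cycle (edge-transitive).
Distinct eigenvalues (to 6 d.p.): [2.0, 1.95906, 1.837916, 1.641527, 1.377934, 1.057928, 0.694611, 0.302856, -0.101298, -0.501305, -0.880788, -1.224212, -1.517516, -1.748693, -1.908279, -1.989739].
λ_max=2, λ_min=-2*cos(pi/31); ϑ = −31·λ_min/(λ_max−λ_min) = 31*cos(pi/31)/(cos(pi/31) + 1).
≈ 15.4601 (to 4 d.p.).
Lovász sandwich 15 ≤ 31*cos(pi/31)/(cos(pi/31) + 1) ≤ 16: both strict.

31*cos(pi/31)/(cos(pi/31) + 1)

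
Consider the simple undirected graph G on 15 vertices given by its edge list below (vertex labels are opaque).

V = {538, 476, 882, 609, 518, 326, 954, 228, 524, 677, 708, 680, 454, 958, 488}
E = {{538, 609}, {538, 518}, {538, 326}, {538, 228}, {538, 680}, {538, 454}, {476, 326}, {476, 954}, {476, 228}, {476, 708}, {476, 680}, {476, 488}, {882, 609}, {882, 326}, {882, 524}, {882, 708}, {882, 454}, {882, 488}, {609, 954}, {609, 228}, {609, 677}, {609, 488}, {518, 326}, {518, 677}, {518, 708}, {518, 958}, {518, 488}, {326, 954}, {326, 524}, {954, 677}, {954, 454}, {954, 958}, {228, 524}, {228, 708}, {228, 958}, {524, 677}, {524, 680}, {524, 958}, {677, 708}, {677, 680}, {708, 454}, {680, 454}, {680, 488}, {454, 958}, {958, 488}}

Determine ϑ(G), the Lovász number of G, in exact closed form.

N(454) = {538, 882, 954, 708, 680, 958}, |N(454)| = 6.
Vertex 708 has 6 neighbors: 476, 882, 518, 228, 677, 454.
Vertex 476 has 6 neighbors: 326, 954, 228, 708, 680, 488.
deg(958) = 6; N(958) = {518, 954, 228, 524, 454, 488}.
Every vertex has degree 6 (N=15); Kneser-type, 2-subsets of [6].
Distinct eigenvalues (to 5 d.p.): [6.0, 1.0, -3.0].
ϑ = −N·λ_min/(λ_max−λ_min) = −15·(-3)/(6−(-3)) = 5.
= 5.00000000… (decimal).

5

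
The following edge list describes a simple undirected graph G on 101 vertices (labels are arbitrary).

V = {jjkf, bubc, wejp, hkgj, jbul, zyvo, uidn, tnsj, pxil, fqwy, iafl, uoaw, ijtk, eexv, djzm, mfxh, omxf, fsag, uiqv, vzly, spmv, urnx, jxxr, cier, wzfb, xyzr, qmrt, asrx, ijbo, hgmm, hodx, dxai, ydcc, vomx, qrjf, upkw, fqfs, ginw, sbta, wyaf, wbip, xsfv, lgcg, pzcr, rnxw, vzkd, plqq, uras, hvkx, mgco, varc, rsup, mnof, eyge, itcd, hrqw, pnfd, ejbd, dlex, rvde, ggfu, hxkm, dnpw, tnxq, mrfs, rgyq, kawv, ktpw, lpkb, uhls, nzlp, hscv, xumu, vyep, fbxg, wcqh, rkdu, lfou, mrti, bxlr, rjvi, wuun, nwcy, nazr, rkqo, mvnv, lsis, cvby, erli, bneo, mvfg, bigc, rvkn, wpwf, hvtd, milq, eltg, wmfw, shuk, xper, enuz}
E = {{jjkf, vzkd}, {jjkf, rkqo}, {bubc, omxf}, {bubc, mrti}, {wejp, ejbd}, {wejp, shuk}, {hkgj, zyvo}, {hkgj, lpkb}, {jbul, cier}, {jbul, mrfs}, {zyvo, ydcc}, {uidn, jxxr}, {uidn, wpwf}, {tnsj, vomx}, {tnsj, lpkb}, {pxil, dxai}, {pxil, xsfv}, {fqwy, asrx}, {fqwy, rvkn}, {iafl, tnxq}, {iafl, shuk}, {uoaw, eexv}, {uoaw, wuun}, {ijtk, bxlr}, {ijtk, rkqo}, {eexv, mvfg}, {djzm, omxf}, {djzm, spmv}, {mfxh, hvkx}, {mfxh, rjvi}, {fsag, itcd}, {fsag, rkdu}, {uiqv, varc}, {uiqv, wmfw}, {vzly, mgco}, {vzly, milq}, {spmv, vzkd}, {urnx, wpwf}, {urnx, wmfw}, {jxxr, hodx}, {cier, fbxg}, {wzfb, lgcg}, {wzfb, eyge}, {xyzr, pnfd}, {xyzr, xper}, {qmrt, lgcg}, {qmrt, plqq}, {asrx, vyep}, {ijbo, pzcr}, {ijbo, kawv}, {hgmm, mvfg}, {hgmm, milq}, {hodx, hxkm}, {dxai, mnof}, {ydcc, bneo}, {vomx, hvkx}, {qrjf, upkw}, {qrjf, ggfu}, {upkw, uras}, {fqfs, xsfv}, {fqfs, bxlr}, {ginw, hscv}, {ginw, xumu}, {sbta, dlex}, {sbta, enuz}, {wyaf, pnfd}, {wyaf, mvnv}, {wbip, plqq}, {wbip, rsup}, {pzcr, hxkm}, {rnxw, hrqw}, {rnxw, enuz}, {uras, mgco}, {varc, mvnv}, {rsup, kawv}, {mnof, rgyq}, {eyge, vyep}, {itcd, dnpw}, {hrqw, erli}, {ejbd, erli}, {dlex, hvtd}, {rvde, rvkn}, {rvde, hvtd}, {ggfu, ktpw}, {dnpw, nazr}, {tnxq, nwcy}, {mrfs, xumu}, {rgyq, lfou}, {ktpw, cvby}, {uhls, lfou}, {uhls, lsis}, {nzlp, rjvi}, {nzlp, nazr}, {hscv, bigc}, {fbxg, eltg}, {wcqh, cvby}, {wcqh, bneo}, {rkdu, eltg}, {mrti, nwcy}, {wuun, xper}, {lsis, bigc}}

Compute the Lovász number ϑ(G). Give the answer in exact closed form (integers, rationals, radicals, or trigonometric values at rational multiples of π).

N(vzly) = {mgco, milq}, |N(vzly)| = 2.
deg(rkdu) = 2; N(rkdu) = {fsag, eltg}.
Vertex bigc has 2 neighbors: hscv, lsis.
deg(spmv) = 2; N(spmv) = {djzm, vzkd}.
deg(v) = 2 for all v (|V|=101); this is C_{101}, the 101-cycle.
A has 51 distinct eigenvalues ≈ [2.0, 1.996, 1.985, 1.965, 1.938, 1.904, 1.862, 1.813, 1.757, 1.695, 1.625, 1.55, 1.468, 1.381, 1.288, 1.191, 1.088, 0.982, 0.872, 0.758, 0.642, 0.523, 0.402, 0.279, 0.155, 0.031, -0.093, -0.217, -0.34, -0.462, -0.582, -0.7, -0.815, -0.927, -1.036, -1.14, -1.24, -1.335, -1.425, -1.51, -1.588, -1.661, -1.727, -1.786, -1.839, -1.884, -1.922, -1.953, -1.976, -1.991, -1.999].
Lovász: ϑ = −101(-2*cos(pi/101))/(2+-(-1)*2*cos(pi/101)) = 101*cos(pi/101)/(cos(pi/101) + 1).
= 50.487783173… (decimal).
Check 50 ≤ 101*cos(pi/101)/(cos(pi/101) + 1) ≤ 51: both strict.

101*cos(pi/101)/(cos(pi/101) + 1)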